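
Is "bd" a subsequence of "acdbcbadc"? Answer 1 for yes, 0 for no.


Check if "bd" is a subsequence of "acdbcbadc"
Greedy scan:
  Position 0 ('a'): no match needed
  Position 1 ('c'): no match needed
  Position 2 ('d'): no match needed
  Position 3 ('b'): matches sub[0] = 'b'
  Position 4 ('c'): no match needed
  Position 5 ('b'): no match needed
  Position 6 ('a'): no match needed
  Position 7 ('d'): matches sub[1] = 'd'
  Position 8 ('c'): no match needed
All 2 characters matched => is a subsequence

1


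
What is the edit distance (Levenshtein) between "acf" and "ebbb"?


Computing edit distance: "acf" -> "ebbb"
DP table:
           e    b    b    b
      0    1    2    3    4
  a   1    1    2    3    4
  c   2    2    2    3    4
  f   3    3    3    3    4
Edit distance = dp[3][4] = 4

4


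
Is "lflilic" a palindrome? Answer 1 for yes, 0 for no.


Input: lflilic
Reversed: cililfl
  Compare pos 0 ('l') with pos 6 ('c'): MISMATCH
  Compare pos 1 ('f') with pos 5 ('i'): MISMATCH
  Compare pos 2 ('l') with pos 4 ('l'): match
Result: not a palindrome

0


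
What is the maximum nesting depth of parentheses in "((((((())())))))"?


Input: "((((((())())))))"
Tracking depth:
  Position 0 '(': depth becomes 1
  Position 1 '(': depth becomes 2
  Position 2 '(': depth becomes 3
  Position 3 '(': depth becomes 4
  Position 4 '(': depth becomes 5
  Position 5 '(': depth becomes 6
  Position 6 '(': depth becomes 7
  Position 7 ')': depth becomes 6
  Position 8 ')': depth becomes 5
  Position 9 '(': depth becomes 6
  Position 10 ')': depth becomes 5
  Position 11 ')': depth becomes 4
  Position 12 ')': depth becomes 3
  Position 13 ')': depth becomes 2
  Position 14 ')': depth becomes 1
  Position 15 ')': depth becomes 0
Maximum depth reached: 7

7


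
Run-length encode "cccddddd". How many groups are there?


Input: cccddddd
Scanning for consecutive runs:
  Group 1: 'c' x 3 (positions 0-2)
  Group 2: 'd' x 5 (positions 3-7)
Total groups: 2

2


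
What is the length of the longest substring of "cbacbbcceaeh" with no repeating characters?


Input: "cbacbbcceaeh"
Sliding window (track last position of each char):
  Position 0 ('c'): window [0,0] length 1 -- new best
  Position 1 ('b'): window [0,1] length 2 -- new best
  Position 2 ('a'): window [0,2] length 3 -- new best
  Position 3 ('c'): repeat (last at 0), move window start to 1
  Position 3 ('c'): window [1,3] length 3
  Position 4 ('b'): repeat (last at 1), move window start to 2
  Position 4 ('b'): window [2,4] length 3
  Position 5 ('b'): repeat (last at 4), move window start to 5
  Position 5 ('b'): window [5,5] length 1
  Position 6 ('c'): window [5,6] length 2
  Position 7 ('c'): repeat (last at 6), move window start to 7
  Position 7 ('c'): window [7,7] length 1
  Position 8 ('e'): window [7,8] length 2
  Position 9 ('a'): window [7,9] length 3
  Position 10 ('e'): repeat (last at 8), move window start to 9
  Position 10 ('e'): window [9,10] length 2
  Position 11 ('h'): window [9,11] length 3
Longest substring with no repeats: "cba" with length 3

3


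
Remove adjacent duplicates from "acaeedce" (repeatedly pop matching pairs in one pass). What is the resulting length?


Input: acaeedce
Stack-based adjacent duplicate removal:
  Read 'a': push. Stack: a
  Read 'c': push. Stack: ac
  Read 'a': push. Stack: aca
  Read 'e': push. Stack: acae
  Read 'e': matches stack top 'e' => pop. Stack: aca
  Read 'd': push. Stack: acad
  Read 'c': push. Stack: acadc
  Read 'e': push. Stack: acadce
Final stack: "acadce" (length 6)

6


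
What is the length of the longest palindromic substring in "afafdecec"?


Input: "afafdecec"
Checking substrings for palindromes:
  [0:3] "afa" (len 3) => palindrome
  [1:4] "faf" (len 3) => palindrome
  [5:8] "ece" (len 3) => palindrome
  [6:9] "cec" (len 3) => palindrome
Longest palindromic substring: "afa" with length 3

3


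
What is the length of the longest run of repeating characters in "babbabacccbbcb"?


Input: "babbabacccbbcb"
Scanning for longest run:
  Position 1 ('a'): new char, reset run to 1
  Position 2 ('b'): new char, reset run to 1
  Position 3 ('b'): continues run of 'b', length=2
  Position 4 ('a'): new char, reset run to 1
  Position 5 ('b'): new char, reset run to 1
  Position 6 ('a'): new char, reset run to 1
  Position 7 ('c'): new char, reset run to 1
  Position 8 ('c'): continues run of 'c', length=2
  Position 9 ('c'): continues run of 'c', length=3
  Position 10 ('b'): new char, reset run to 1
  Position 11 ('b'): continues run of 'b', length=2
  Position 12 ('c'): new char, reset run to 1
  Position 13 ('b'): new char, reset run to 1
Longest run: 'c' with length 3

3


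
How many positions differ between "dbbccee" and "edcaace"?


Comparing "dbbccee" and "edcaace" position by position:
  Position 0: 'd' vs 'e' => DIFFER
  Position 1: 'b' vs 'd' => DIFFER
  Position 2: 'b' vs 'c' => DIFFER
  Position 3: 'c' vs 'a' => DIFFER
  Position 4: 'c' vs 'a' => DIFFER
  Position 5: 'e' vs 'c' => DIFFER
  Position 6: 'e' vs 'e' => same
Positions that differ: 6

6


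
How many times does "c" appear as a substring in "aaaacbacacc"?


Searching for "c" in "aaaacbacacc"
Scanning each position:
  Position 0: "a" => no
  Position 1: "a" => no
  Position 2: "a" => no
  Position 3: "a" => no
  Position 4: "c" => MATCH
  Position 5: "b" => no
  Position 6: "a" => no
  Position 7: "c" => MATCH
  Position 8: "a" => no
  Position 9: "c" => MATCH
  Position 10: "c" => MATCH
Total occurrences: 4

4


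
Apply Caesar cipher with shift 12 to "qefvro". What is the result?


Caesar cipher: shift "qefvro" by 12
  'q' (pos 16) + 12 = pos 2 = 'c'
  'e' (pos 4) + 12 = pos 16 = 'q'
  'f' (pos 5) + 12 = pos 17 = 'r'
  'v' (pos 21) + 12 = pos 7 = 'h'
  'r' (pos 17) + 12 = pos 3 = 'd'
  'o' (pos 14) + 12 = pos 0 = 'a'
Result: cqrhda

cqrhda


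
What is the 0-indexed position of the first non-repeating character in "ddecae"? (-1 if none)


Input: ddecae
Character frequencies:
  'a': 1
  'c': 1
  'd': 2
  'e': 2
Scanning left to right for freq == 1:
  Position 0 ('d'): freq=2, skip
  Position 1 ('d'): freq=2, skip
  Position 2 ('e'): freq=2, skip
  Position 3 ('c'): unique! => answer = 3

3


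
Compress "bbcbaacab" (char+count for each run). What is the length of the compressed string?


Input: bbcbaacab
Runs:
  'b' x 2 => "b2"
  'c' x 1 => "c1"
  'b' x 1 => "b1"
  'a' x 2 => "a2"
  'c' x 1 => "c1"
  'a' x 1 => "a1"
  'b' x 1 => "b1"
Compressed: "b2c1b1a2c1a1b1"
Compressed length: 14

14


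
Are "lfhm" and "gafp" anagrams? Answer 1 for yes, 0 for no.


Strings: "lfhm", "gafp"
Sorted first:  fhlm
Sorted second: afgp
Differ at position 0: 'f' vs 'a' => not anagrams

0


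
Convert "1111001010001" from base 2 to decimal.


Input: "1111001010001" in base 2
Positional expansion:
  Digit '1' (value 1) x 2^12 = 4096
  Digit '1' (value 1) x 2^11 = 2048
  Digit '1' (value 1) x 2^10 = 1024
  Digit '1' (value 1) x 2^9 = 512
  Digit '0' (value 0) x 2^8 = 0
  Digit '0' (value 0) x 2^7 = 0
  Digit '1' (value 1) x 2^6 = 64
  Digit '0' (value 0) x 2^5 = 0
  Digit '1' (value 1) x 2^4 = 16
  Digit '0' (value 0) x 2^3 = 0
  Digit '0' (value 0) x 2^2 = 0
  Digit '0' (value 0) x 2^1 = 0
  Digit '1' (value 1) x 2^0 = 1
Sum = 7761

7761


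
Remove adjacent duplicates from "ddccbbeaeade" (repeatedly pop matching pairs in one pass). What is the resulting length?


Input: ddccbbeaeade
Stack-based adjacent duplicate removal:
  Read 'd': push. Stack: d
  Read 'd': matches stack top 'd' => pop. Stack: (empty)
  Read 'c': push. Stack: c
  Read 'c': matches stack top 'c' => pop. Stack: (empty)
  Read 'b': push. Stack: b
  Read 'b': matches stack top 'b' => pop. Stack: (empty)
  Read 'e': push. Stack: e
  Read 'a': push. Stack: ea
  Read 'e': push. Stack: eae
  Read 'a': push. Stack: eaea
  Read 'd': push. Stack: eaead
  Read 'e': push. Stack: eaeade
Final stack: "eaeade" (length 6)

6


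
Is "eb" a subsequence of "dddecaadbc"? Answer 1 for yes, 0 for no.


Check if "eb" is a subsequence of "dddecaadbc"
Greedy scan:
  Position 0 ('d'): no match needed
  Position 1 ('d'): no match needed
  Position 2 ('d'): no match needed
  Position 3 ('e'): matches sub[0] = 'e'
  Position 4 ('c'): no match needed
  Position 5 ('a'): no match needed
  Position 6 ('a'): no match needed
  Position 7 ('d'): no match needed
  Position 8 ('b'): matches sub[1] = 'b'
  Position 9 ('c'): no match needed
All 2 characters matched => is a subsequence

1


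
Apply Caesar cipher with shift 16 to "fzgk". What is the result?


Caesar cipher: shift "fzgk" by 16
  'f' (pos 5) + 16 = pos 21 = 'v'
  'z' (pos 25) + 16 = pos 15 = 'p'
  'g' (pos 6) + 16 = pos 22 = 'w'
  'k' (pos 10) + 16 = pos 0 = 'a'
Result: vpwa

vpwa


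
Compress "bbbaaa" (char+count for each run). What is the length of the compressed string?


Input: bbbaaa
Runs:
  'b' x 3 => "b3"
  'a' x 3 => "a3"
Compressed: "b3a3"
Compressed length: 4

4


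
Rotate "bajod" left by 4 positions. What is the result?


Input: "bajod", rotate left by 4
First 4 characters: "bajo"
Remaining characters: "d"
Concatenate remaining + first: "d" + "bajo" = "dbajo"

dbajo


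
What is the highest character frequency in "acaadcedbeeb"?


Input: acaadcedbeeb
Character counts:
  'a': 3
  'b': 2
  'c': 2
  'd': 2
  'e': 3
Maximum frequency: 3

3


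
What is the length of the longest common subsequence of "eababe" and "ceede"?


LCS of "eababe" and "ceede"
DP table:
           c    e    e    d    e
      0    0    0    0    0    0
  e   0    0    1    1    1    1
  a   0    0    1    1    1    1
  b   0    0    1    1    1    1
  a   0    0    1    1    1    1
  b   0    0    1    1    1    1
  e   0    0    1    2    2    2
LCS length = dp[6][5] = 2

2


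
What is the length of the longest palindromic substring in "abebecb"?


Input: "abebecb"
Checking substrings for palindromes:
  [1:4] "beb" (len 3) => palindrome
  [2:5] "ebe" (len 3) => palindrome
Longest palindromic substring: "beb" with length 3

3


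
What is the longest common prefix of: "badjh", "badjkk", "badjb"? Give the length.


Words: badjh, badjkk, badjb
  Position 0: all 'b' => match
  Position 1: all 'a' => match
  Position 2: all 'd' => match
  Position 3: all 'j' => match
  Position 4: ('h', 'k', 'b') => mismatch, stop
LCP = "badj" (length 4)

4


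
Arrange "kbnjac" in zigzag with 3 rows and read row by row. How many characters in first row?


Zigzag "kbnjac" into 3 rows:
Placing characters:
  'k' => row 0
  'b' => row 1
  'n' => row 2
  'j' => row 1
  'a' => row 0
  'c' => row 1
Rows:
  Row 0: "ka"
  Row 1: "bjc"
  Row 2: "n"
First row length: 2

2


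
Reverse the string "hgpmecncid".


Input: hgpmecncid
Reading characters right to left:
  Position 9: 'd'
  Position 8: 'i'
  Position 7: 'c'
  Position 6: 'n'
  Position 5: 'c'
  Position 4: 'e'
  Position 3: 'm'
  Position 2: 'p'
  Position 1: 'g'
  Position 0: 'h'
Reversed: dicncempgh

dicncempgh


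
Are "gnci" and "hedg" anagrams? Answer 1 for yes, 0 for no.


Strings: "gnci", "hedg"
Sorted first:  cgin
Sorted second: degh
Differ at position 0: 'c' vs 'd' => not anagrams

0


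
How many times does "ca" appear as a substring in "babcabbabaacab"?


Searching for "ca" in "babcabbabaacab"
Scanning each position:
  Position 0: "ba" => no
  Position 1: "ab" => no
  Position 2: "bc" => no
  Position 3: "ca" => MATCH
  Position 4: "ab" => no
  Position 5: "bb" => no
  Position 6: "ba" => no
  Position 7: "ab" => no
  Position 8: "ba" => no
  Position 9: "aa" => no
  Position 10: "ac" => no
  Position 11: "ca" => MATCH
  Position 12: "ab" => no
Total occurrences: 2

2


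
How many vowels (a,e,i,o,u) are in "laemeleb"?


Input: laemeleb
Checking each character:
  'l' at position 0: consonant
  'a' at position 1: vowel (running total: 1)
  'e' at position 2: vowel (running total: 2)
  'm' at position 3: consonant
  'e' at position 4: vowel (running total: 3)
  'l' at position 5: consonant
  'e' at position 6: vowel (running total: 4)
  'b' at position 7: consonant
Total vowels: 4

4


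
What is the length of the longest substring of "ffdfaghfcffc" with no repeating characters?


Input: "ffdfaghfcffc"
Sliding window (track last position of each char):
  Position 0 ('f'): window [0,0] length 1 -- new best
  Position 1 ('f'): repeat (last at 0), move window start to 1
  Position 1 ('f'): window [1,1] length 1
  Position 2 ('d'): window [1,2] length 2 -- new best
  Position 3 ('f'): repeat (last at 1), move window start to 2
  Position 3 ('f'): window [2,3] length 2
  Position 4 ('a'): window [2,4] length 3 -- new best
  Position 5 ('g'): window [2,5] length 4 -- new best
  Position 6 ('h'): window [2,6] length 5 -- new best
  Position 7 ('f'): repeat (last at 3), move window start to 4
  Position 7 ('f'): window [4,7] length 4
  Position 8 ('c'): window [4,8] length 5
  Position 9 ('f'): repeat (last at 7), move window start to 8
  Position 9 ('f'): window [8,9] length 2
  Position 10 ('f'): repeat (last at 9), move window start to 10
  Position 10 ('f'): window [10,10] length 1
  Position 11 ('c'): window [10,11] length 2
Longest substring with no repeats: "dfagh" with length 5

5


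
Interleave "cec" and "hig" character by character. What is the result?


Interleaving "cec" and "hig":
  Position 0: 'c' from first, 'h' from second => "ch"
  Position 1: 'e' from first, 'i' from second => "ei"
  Position 2: 'c' from first, 'g' from second => "cg"
Result: cheicg

cheicg


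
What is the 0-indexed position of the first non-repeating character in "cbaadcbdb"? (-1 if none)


Input: cbaadcbdb
Character frequencies:
  'a': 2
  'b': 3
  'c': 2
  'd': 2
Scanning left to right for freq == 1:
  Position 0 ('c'): freq=2, skip
  Position 1 ('b'): freq=3, skip
  Position 2 ('a'): freq=2, skip
  Position 3 ('a'): freq=2, skip
  Position 4 ('d'): freq=2, skip
  Position 5 ('c'): freq=2, skip
  Position 6 ('b'): freq=3, skip
  Position 7 ('d'): freq=2, skip
  Position 8 ('b'): freq=3, skip
  No unique character found => answer = -1

-1


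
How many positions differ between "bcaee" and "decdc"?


Comparing "bcaee" and "decdc" position by position:
  Position 0: 'b' vs 'd' => DIFFER
  Position 1: 'c' vs 'e' => DIFFER
  Position 2: 'a' vs 'c' => DIFFER
  Position 3: 'e' vs 'd' => DIFFER
  Position 4: 'e' vs 'c' => DIFFER
Positions that differ: 5

5


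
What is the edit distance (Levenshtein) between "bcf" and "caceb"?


Computing edit distance: "bcf" -> "caceb"
DP table:
           c    a    c    e    b
      0    1    2    3    4    5
  b   1    1    2    3    4    4
  c   2    1    2    2    3    4
  f   3    2    2    3    3    4
Edit distance = dp[3][5] = 4

4


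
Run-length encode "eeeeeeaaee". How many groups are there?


Input: eeeeeeaaee
Scanning for consecutive runs:
  Group 1: 'e' x 6 (positions 0-5)
  Group 2: 'a' x 2 (positions 6-7)
  Group 3: 'e' x 2 (positions 8-9)
Total groups: 3

3


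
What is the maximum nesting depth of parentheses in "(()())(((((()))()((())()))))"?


Input: "(()())(((((()))()((())()))))"
Tracking depth:
  Position 0 '(': depth becomes 1
  Position 1 '(': depth becomes 2
  Position 2 ')': depth becomes 1
  Position 3 '(': depth becomes 2
  Position 4 ')': depth becomes 1
  Position 5 ')': depth becomes 0
  Position 6 '(': depth becomes 1
  Position 7 '(': depth becomes 2
  Position 8 '(': depth becomes 3
  Position 9 '(': depth becomes 4
  Position 10 '(': depth becomes 5
  Position 11 '(': depth becomes 6
  Position 12 ')': depth becomes 5
  Position 13 ')': depth becomes 4
  Position 14 ')': depth becomes 3
  Position 15 '(': depth becomes 4
  Position 16 ')': depth becomes 3
  Position 17 '(': depth becomes 4
  Position 18 '(': depth becomes 5
  Position 19 '(': depth becomes 6
  Position 20 ')': depth becomes 5
  Position 21 ')': depth becomes 4
  Position 22 '(': depth becomes 5
  Position 23 ')': depth becomes 4
  Position 24 ')': depth becomes 3
  Position 25 ')': depth becomes 2
  Position 26 ')': depth becomes 1
  Position 27 ')': depth becomes 0
Maximum depth reached: 6

6


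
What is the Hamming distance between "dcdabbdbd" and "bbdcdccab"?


Comparing "dcdabbdbd" and "bbdcdccab" position by position:
  Position 0: 'd' vs 'b' => differ
  Position 1: 'c' vs 'b' => differ
  Position 2: 'd' vs 'd' => same
  Position 3: 'a' vs 'c' => differ
  Position 4: 'b' vs 'd' => differ
  Position 5: 'b' vs 'c' => differ
  Position 6: 'd' vs 'c' => differ
  Position 7: 'b' vs 'a' => differ
  Position 8: 'd' vs 'b' => differ
Total differences (Hamming distance): 8

8


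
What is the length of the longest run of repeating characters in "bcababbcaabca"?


Input: "bcababbcaabca"
Scanning for longest run:
  Position 1 ('c'): new char, reset run to 1
  Position 2 ('a'): new char, reset run to 1
  Position 3 ('b'): new char, reset run to 1
  Position 4 ('a'): new char, reset run to 1
  Position 5 ('b'): new char, reset run to 1
  Position 6 ('b'): continues run of 'b', length=2
  Position 7 ('c'): new char, reset run to 1
  Position 8 ('a'): new char, reset run to 1
  Position 9 ('a'): continues run of 'a', length=2
  Position 10 ('b'): new char, reset run to 1
  Position 11 ('c'): new char, reset run to 1
  Position 12 ('a'): new char, reset run to 1
Longest run: 'b' with length 2

2


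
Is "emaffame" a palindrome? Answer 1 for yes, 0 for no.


Input: emaffame
Reversed: emaffame
  Compare pos 0 ('e') with pos 7 ('e'): match
  Compare pos 1 ('m') with pos 6 ('m'): match
  Compare pos 2 ('a') with pos 5 ('a'): match
  Compare pos 3 ('f') with pos 4 ('f'): match
Result: palindrome

1


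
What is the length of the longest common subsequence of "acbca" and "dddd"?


LCS of "acbca" and "dddd"
DP table:
           d    d    d    d
      0    0    0    0    0
  a   0    0    0    0    0
  c   0    0    0    0    0
  b   0    0    0    0    0
  c   0    0    0    0    0
  a   0    0    0    0    0
LCS length = dp[5][4] = 0

0


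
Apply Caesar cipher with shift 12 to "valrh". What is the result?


Caesar cipher: shift "valrh" by 12
  'v' (pos 21) + 12 = pos 7 = 'h'
  'a' (pos 0) + 12 = pos 12 = 'm'
  'l' (pos 11) + 12 = pos 23 = 'x'
  'r' (pos 17) + 12 = pos 3 = 'd'
  'h' (pos 7) + 12 = pos 19 = 't'
Result: hmxdt

hmxdt


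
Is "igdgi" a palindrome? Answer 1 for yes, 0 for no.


Input: igdgi
Reversed: igdgi
  Compare pos 0 ('i') with pos 4 ('i'): match
  Compare pos 1 ('g') with pos 3 ('g'): match
Result: palindrome

1


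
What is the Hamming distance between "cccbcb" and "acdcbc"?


Comparing "cccbcb" and "acdcbc" position by position:
  Position 0: 'c' vs 'a' => differ
  Position 1: 'c' vs 'c' => same
  Position 2: 'c' vs 'd' => differ
  Position 3: 'b' vs 'c' => differ
  Position 4: 'c' vs 'b' => differ
  Position 5: 'b' vs 'c' => differ
Total differences (Hamming distance): 5

5


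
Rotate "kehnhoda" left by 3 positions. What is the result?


Input: "kehnhoda", rotate left by 3
First 3 characters: "keh"
Remaining characters: "nhoda"
Concatenate remaining + first: "nhoda" + "keh" = "nhodakeh"

nhodakeh


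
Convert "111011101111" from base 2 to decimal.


Input: "111011101111" in base 2
Positional expansion:
  Digit '1' (value 1) x 2^11 = 2048
  Digit '1' (value 1) x 2^10 = 1024
  Digit '1' (value 1) x 2^9 = 512
  Digit '0' (value 0) x 2^8 = 0
  Digit '1' (value 1) x 2^7 = 128
  Digit '1' (value 1) x 2^6 = 64
  Digit '1' (value 1) x 2^5 = 32
  Digit '0' (value 0) x 2^4 = 0
  Digit '1' (value 1) x 2^3 = 8
  Digit '1' (value 1) x 2^2 = 4
  Digit '1' (value 1) x 2^1 = 2
  Digit '1' (value 1) x 2^0 = 1
Sum = 3823

3823


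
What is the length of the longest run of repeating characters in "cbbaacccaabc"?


Input: "cbbaacccaabc"
Scanning for longest run:
  Position 1 ('b'): new char, reset run to 1
  Position 2 ('b'): continues run of 'b', length=2
  Position 3 ('a'): new char, reset run to 1
  Position 4 ('a'): continues run of 'a', length=2
  Position 5 ('c'): new char, reset run to 1
  Position 6 ('c'): continues run of 'c', length=2
  Position 7 ('c'): continues run of 'c', length=3
  Position 8 ('a'): new char, reset run to 1
  Position 9 ('a'): continues run of 'a', length=2
  Position 10 ('b'): new char, reset run to 1
  Position 11 ('c'): new char, reset run to 1
Longest run: 'c' with length 3

3


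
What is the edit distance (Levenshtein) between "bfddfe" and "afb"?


Computing edit distance: "bfddfe" -> "afb"
DP table:
           a    f    b
      0    1    2    3
  b   1    1    2    2
  f   2    2    1    2
  d   3    3    2    2
  d   4    4    3    3
  f   5    5    4    4
  e   6    6    5    5
Edit distance = dp[6][3] = 5

5


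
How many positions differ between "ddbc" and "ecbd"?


Comparing "ddbc" and "ecbd" position by position:
  Position 0: 'd' vs 'e' => DIFFER
  Position 1: 'd' vs 'c' => DIFFER
  Position 2: 'b' vs 'b' => same
  Position 3: 'c' vs 'd' => DIFFER
Positions that differ: 3

3


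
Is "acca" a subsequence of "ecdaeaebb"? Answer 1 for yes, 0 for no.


Check if "acca" is a subsequence of "ecdaeaebb"
Greedy scan:
  Position 0 ('e'): no match needed
  Position 1 ('c'): no match needed
  Position 2 ('d'): no match needed
  Position 3 ('a'): matches sub[0] = 'a'
  Position 4 ('e'): no match needed
  Position 5 ('a'): no match needed
  Position 6 ('e'): no match needed
  Position 7 ('b'): no match needed
  Position 8 ('b'): no match needed
Only matched 1/4 characters => not a subsequence

0


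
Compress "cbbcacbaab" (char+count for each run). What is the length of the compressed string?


Input: cbbcacbaab
Runs:
  'c' x 1 => "c1"
  'b' x 2 => "b2"
  'c' x 1 => "c1"
  'a' x 1 => "a1"
  'c' x 1 => "c1"
  'b' x 1 => "b1"
  'a' x 2 => "a2"
  'b' x 1 => "b1"
Compressed: "c1b2c1a1c1b1a2b1"
Compressed length: 16

16


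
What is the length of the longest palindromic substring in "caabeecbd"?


Input: "caabeecbd"
Checking substrings for palindromes:
  [1:3] "aa" (len 2) => palindrome
  [4:6] "ee" (len 2) => palindrome
Longest palindromic substring: "aa" with length 2

2


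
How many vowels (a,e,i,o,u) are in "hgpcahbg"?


Input: hgpcahbg
Checking each character:
  'h' at position 0: consonant
  'g' at position 1: consonant
  'p' at position 2: consonant
  'c' at position 3: consonant
  'a' at position 4: vowel (running total: 1)
  'h' at position 5: consonant
  'b' at position 6: consonant
  'g' at position 7: consonant
Total vowels: 1

1


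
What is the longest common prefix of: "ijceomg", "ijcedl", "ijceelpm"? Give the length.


Words: ijceomg, ijcedl, ijceelpm
  Position 0: all 'i' => match
  Position 1: all 'j' => match
  Position 2: all 'c' => match
  Position 3: all 'e' => match
  Position 4: ('o', 'd', 'e') => mismatch, stop
LCP = "ijce" (length 4)

4


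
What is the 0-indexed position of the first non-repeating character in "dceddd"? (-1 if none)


Input: dceddd
Character frequencies:
  'c': 1
  'd': 4
  'e': 1
Scanning left to right for freq == 1:
  Position 0 ('d'): freq=4, skip
  Position 1 ('c'): unique! => answer = 1

1


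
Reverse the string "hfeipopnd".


Input: hfeipopnd
Reading characters right to left:
  Position 8: 'd'
  Position 7: 'n'
  Position 6: 'p'
  Position 5: 'o'
  Position 4: 'p'
  Position 3: 'i'
  Position 2: 'e'
  Position 1: 'f'
  Position 0: 'h'
Reversed: dnpopiefh

dnpopiefh


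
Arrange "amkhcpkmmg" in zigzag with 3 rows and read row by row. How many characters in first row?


Zigzag "amkhcpkmmg" into 3 rows:
Placing characters:
  'a' => row 0
  'm' => row 1
  'k' => row 2
  'h' => row 1
  'c' => row 0
  'p' => row 1
  'k' => row 2
  'm' => row 1
  'm' => row 0
  'g' => row 1
Rows:
  Row 0: "acm"
  Row 1: "mhpmg"
  Row 2: "kk"
First row length: 3

3


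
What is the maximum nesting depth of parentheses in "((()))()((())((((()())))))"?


Input: "((()))()((())((((()())))))"
Tracking depth:
  Position 0 '(': depth becomes 1
  Position 1 '(': depth becomes 2
  Position 2 '(': depth becomes 3
  Position 3 ')': depth becomes 2
  Position 4 ')': depth becomes 1
  Position 5 ')': depth becomes 0
  Position 6 '(': depth becomes 1
  Position 7 ')': depth becomes 0
  Position 8 '(': depth becomes 1
  Position 9 '(': depth becomes 2
  Position 10 '(': depth becomes 3
  Position 11 ')': depth becomes 2
  Position 12 ')': depth becomes 1
  Position 13 '(': depth becomes 2
  Position 14 '(': depth becomes 3
  Position 15 '(': depth becomes 4
  Position 16 '(': depth becomes 5
  Position 17 '(': depth becomes 6
  Position 18 ')': depth becomes 5
  Position 19 '(': depth becomes 6
  Position 20 ')': depth becomes 5
  Position 21 ')': depth becomes 4
  Position 22 ')': depth becomes 3
  Position 23 ')': depth becomes 2
  Position 24 ')': depth becomes 1
  Position 25 ')': depth becomes 0
Maximum depth reached: 6

6


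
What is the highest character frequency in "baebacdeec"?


Input: baebacdeec
Character counts:
  'a': 2
  'b': 2
  'c': 2
  'd': 1
  'e': 3
Maximum frequency: 3

3


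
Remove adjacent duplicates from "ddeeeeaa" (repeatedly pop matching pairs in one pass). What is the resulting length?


Input: ddeeeeaa
Stack-based adjacent duplicate removal:
  Read 'd': push. Stack: d
  Read 'd': matches stack top 'd' => pop. Stack: (empty)
  Read 'e': push. Stack: e
  Read 'e': matches stack top 'e' => pop. Stack: (empty)
  Read 'e': push. Stack: e
  Read 'e': matches stack top 'e' => pop. Stack: (empty)
  Read 'a': push. Stack: a
  Read 'a': matches stack top 'a' => pop. Stack: (empty)
Final stack: "" (length 0)

0


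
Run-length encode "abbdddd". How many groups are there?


Input: abbdddd
Scanning for consecutive runs:
  Group 1: 'a' x 1 (positions 0-0)
  Group 2: 'b' x 2 (positions 1-2)
  Group 3: 'd' x 4 (positions 3-6)
Total groups: 3

3


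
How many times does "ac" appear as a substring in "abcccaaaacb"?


Searching for "ac" in "abcccaaaacb"
Scanning each position:
  Position 0: "ab" => no
  Position 1: "bc" => no
  Position 2: "cc" => no
  Position 3: "cc" => no
  Position 4: "ca" => no
  Position 5: "aa" => no
  Position 6: "aa" => no
  Position 7: "aa" => no
  Position 8: "ac" => MATCH
  Position 9: "cb" => no
Total occurrences: 1

1


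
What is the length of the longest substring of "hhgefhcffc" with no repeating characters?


Input: "hhgefhcffc"
Sliding window (track last position of each char):
  Position 0 ('h'): window [0,0] length 1 -- new best
  Position 1 ('h'): repeat (last at 0), move window start to 1
  Position 1 ('h'): window [1,1] length 1
  Position 2 ('g'): window [1,2] length 2 -- new best
  Position 3 ('e'): window [1,3] length 3 -- new best
  Position 4 ('f'): window [1,4] length 4 -- new best
  Position 5 ('h'): repeat (last at 1), move window start to 2
  Position 5 ('h'): window [2,5] length 4
  Position 6 ('c'): window [2,6] length 5 -- new best
  Position 7 ('f'): repeat (last at 4), move window start to 5
  Position 7 ('f'): window [5,7] length 3
  Position 8 ('f'): repeat (last at 7), move window start to 8
  Position 8 ('f'): window [8,8] length 1
  Position 9 ('c'): window [8,9] length 2
Longest substring with no repeats: "gefhc" with length 5

5


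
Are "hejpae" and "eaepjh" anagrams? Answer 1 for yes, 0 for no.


Strings: "hejpae", "eaepjh"
Sorted first:  aeehjp
Sorted second: aeehjp
Sorted forms match => anagrams

1


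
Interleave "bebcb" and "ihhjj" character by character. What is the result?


Interleaving "bebcb" and "ihhjj":
  Position 0: 'b' from first, 'i' from second => "bi"
  Position 1: 'e' from first, 'h' from second => "eh"
  Position 2: 'b' from first, 'h' from second => "bh"
  Position 3: 'c' from first, 'j' from second => "cj"
  Position 4: 'b' from first, 'j' from second => "bj"
Result: biehbhcjbj

biehbhcjbj


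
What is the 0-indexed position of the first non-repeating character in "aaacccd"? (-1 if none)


Input: aaacccd
Character frequencies:
  'a': 3
  'c': 3
  'd': 1
Scanning left to right for freq == 1:
  Position 0 ('a'): freq=3, skip
  Position 1 ('a'): freq=3, skip
  Position 2 ('a'): freq=3, skip
  Position 3 ('c'): freq=3, skip
  Position 4 ('c'): freq=3, skip
  Position 5 ('c'): freq=3, skip
  Position 6 ('d'): unique! => answer = 6

6


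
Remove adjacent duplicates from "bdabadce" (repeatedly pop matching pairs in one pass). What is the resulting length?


Input: bdabadce
Stack-based adjacent duplicate removal:
  Read 'b': push. Stack: b
  Read 'd': push. Stack: bd
  Read 'a': push. Stack: bda
  Read 'b': push. Stack: bdab
  Read 'a': push. Stack: bdaba
  Read 'd': push. Stack: bdabad
  Read 'c': push. Stack: bdabadc
  Read 'e': push. Stack: bdabadce
Final stack: "bdabadce" (length 8)

8


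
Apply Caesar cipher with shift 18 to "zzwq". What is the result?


Caesar cipher: shift "zzwq" by 18
  'z' (pos 25) + 18 = pos 17 = 'r'
  'z' (pos 25) + 18 = pos 17 = 'r'
  'w' (pos 22) + 18 = pos 14 = 'o'
  'q' (pos 16) + 18 = pos 8 = 'i'
Result: rroi

rroi


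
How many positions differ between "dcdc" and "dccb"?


Comparing "dcdc" and "dccb" position by position:
  Position 0: 'd' vs 'd' => same
  Position 1: 'c' vs 'c' => same
  Position 2: 'd' vs 'c' => DIFFER
  Position 3: 'c' vs 'b' => DIFFER
Positions that differ: 2

2


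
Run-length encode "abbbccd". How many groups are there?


Input: abbbccd
Scanning for consecutive runs:
  Group 1: 'a' x 1 (positions 0-0)
  Group 2: 'b' x 3 (positions 1-3)
  Group 3: 'c' x 2 (positions 4-5)
  Group 4: 'd' x 1 (positions 6-6)
Total groups: 4

4


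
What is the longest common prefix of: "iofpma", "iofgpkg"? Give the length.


Words: iofpma, iofgpkg
  Position 0: all 'i' => match
  Position 1: all 'o' => match
  Position 2: all 'f' => match
  Position 3: ('p', 'g') => mismatch, stop
LCP = "iof" (length 3)

3


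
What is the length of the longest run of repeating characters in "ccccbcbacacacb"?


Input: "ccccbcbacacacb"
Scanning for longest run:
  Position 1 ('c'): continues run of 'c', length=2
  Position 2 ('c'): continues run of 'c', length=3
  Position 3 ('c'): continues run of 'c', length=4
  Position 4 ('b'): new char, reset run to 1
  Position 5 ('c'): new char, reset run to 1
  Position 6 ('b'): new char, reset run to 1
  Position 7 ('a'): new char, reset run to 1
  Position 8 ('c'): new char, reset run to 1
  Position 9 ('a'): new char, reset run to 1
  Position 10 ('c'): new char, reset run to 1
  Position 11 ('a'): new char, reset run to 1
  Position 12 ('c'): new char, reset run to 1
  Position 13 ('b'): new char, reset run to 1
Longest run: 'c' with length 4

4


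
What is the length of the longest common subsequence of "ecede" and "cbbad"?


LCS of "ecede" and "cbbad"
DP table:
           c    b    b    a    d
      0    0    0    0    0    0
  e   0    0    0    0    0    0
  c   0    1    1    1    1    1
  e   0    1    1    1    1    1
  d   0    1    1    1    1    2
  e   0    1    1    1    1    2
LCS length = dp[5][5] = 2

2


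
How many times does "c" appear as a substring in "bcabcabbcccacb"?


Searching for "c" in "bcabcabbcccacb"
Scanning each position:
  Position 0: "b" => no
  Position 1: "c" => MATCH
  Position 2: "a" => no
  Position 3: "b" => no
  Position 4: "c" => MATCH
  Position 5: "a" => no
  Position 6: "b" => no
  Position 7: "b" => no
  Position 8: "c" => MATCH
  Position 9: "c" => MATCH
  Position 10: "c" => MATCH
  Position 11: "a" => no
  Position 12: "c" => MATCH
  Position 13: "b" => no
Total occurrences: 6

6


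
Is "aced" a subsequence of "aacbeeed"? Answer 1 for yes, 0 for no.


Check if "aced" is a subsequence of "aacbeeed"
Greedy scan:
  Position 0 ('a'): matches sub[0] = 'a'
  Position 1 ('a'): no match needed
  Position 2 ('c'): matches sub[1] = 'c'
  Position 3 ('b'): no match needed
  Position 4 ('e'): matches sub[2] = 'e'
  Position 5 ('e'): no match needed
  Position 6 ('e'): no match needed
  Position 7 ('d'): matches sub[3] = 'd'
All 4 characters matched => is a subsequence

1


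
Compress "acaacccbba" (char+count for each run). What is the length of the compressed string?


Input: acaacccbba
Runs:
  'a' x 1 => "a1"
  'c' x 1 => "c1"
  'a' x 2 => "a2"
  'c' x 3 => "c3"
  'b' x 2 => "b2"
  'a' x 1 => "a1"
Compressed: "a1c1a2c3b2a1"
Compressed length: 12

12


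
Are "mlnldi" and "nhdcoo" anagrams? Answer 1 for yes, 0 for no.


Strings: "mlnldi", "nhdcoo"
Sorted first:  dillmn
Sorted second: cdhnoo
Differ at position 0: 'd' vs 'c' => not anagrams

0


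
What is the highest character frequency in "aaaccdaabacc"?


Input: aaaccdaabacc
Character counts:
  'a': 6
  'b': 1
  'c': 4
  'd': 1
Maximum frequency: 6

6


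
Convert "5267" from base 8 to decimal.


Input: "5267" in base 8
Positional expansion:
  Digit '5' (value 5) x 8^3 = 2560
  Digit '2' (value 2) x 8^2 = 128
  Digit '6' (value 6) x 8^1 = 48
  Digit '7' (value 7) x 8^0 = 7
Sum = 2743

2743


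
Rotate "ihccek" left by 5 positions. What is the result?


Input: "ihccek", rotate left by 5
First 5 characters: "ihcce"
Remaining characters: "k"
Concatenate remaining + first: "k" + "ihcce" = "kihcce"

kihcce


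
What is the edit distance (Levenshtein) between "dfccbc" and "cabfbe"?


Computing edit distance: "dfccbc" -> "cabfbe"
DP table:
           c    a    b    f    b    e
      0    1    2    3    4    5    6
  d   1    1    2    3    4    5    6
  f   2    2    2    3    3    4    5
  c   3    2    3    3    4    4    5
  c   4    3    3    4    4    5    5
  b   5    4    4    3    4    4    5
  c   6    5    5    4    4    5    5
Edit distance = dp[6][6] = 5

5


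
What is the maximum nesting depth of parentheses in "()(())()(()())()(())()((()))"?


Input: "()(())()(()())()(())()((()))"
Tracking depth:
  Position 0 '(': depth becomes 1
  Position 1 ')': depth becomes 0
  Position 2 '(': depth becomes 1
  Position 3 '(': depth becomes 2
  Position 4 ')': depth becomes 1
  Position 5 ')': depth becomes 0
  Position 6 '(': depth becomes 1
  Position 7 ')': depth becomes 0
  Position 8 '(': depth becomes 1
  Position 9 '(': depth becomes 2
  Position 10 ')': depth becomes 1
  Position 11 '(': depth becomes 2
  Position 12 ')': depth becomes 1
  Position 13 ')': depth becomes 0
  Position 14 '(': depth becomes 1
  Position 15 ')': depth becomes 0
  Position 16 '(': depth becomes 1
  Position 17 '(': depth becomes 2
  Position 18 ')': depth becomes 1
  Position 19 ')': depth becomes 0
  Position 20 '(': depth becomes 1
  Position 21 ')': depth becomes 0
  Position 22 '(': depth becomes 1
  Position 23 '(': depth becomes 2
  Position 24 '(': depth becomes 3
  Position 25 ')': depth becomes 2
  Position 26 ')': depth becomes 1
  Position 27 ')': depth becomes 0
Maximum depth reached: 3

3


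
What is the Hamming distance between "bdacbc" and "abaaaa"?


Comparing "bdacbc" and "abaaaa" position by position:
  Position 0: 'b' vs 'a' => differ
  Position 1: 'd' vs 'b' => differ
  Position 2: 'a' vs 'a' => same
  Position 3: 'c' vs 'a' => differ
  Position 4: 'b' vs 'a' => differ
  Position 5: 'c' vs 'a' => differ
Total differences (Hamming distance): 5

5


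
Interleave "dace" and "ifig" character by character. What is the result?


Interleaving "dace" and "ifig":
  Position 0: 'd' from first, 'i' from second => "di"
  Position 1: 'a' from first, 'f' from second => "af"
  Position 2: 'c' from first, 'i' from second => "ci"
  Position 3: 'e' from first, 'g' from second => "eg"
Result: diafcieg

diafcieg


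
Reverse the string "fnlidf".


Input: fnlidf
Reading characters right to left:
  Position 5: 'f'
  Position 4: 'd'
  Position 3: 'i'
  Position 2: 'l'
  Position 1: 'n'
  Position 0: 'f'
Reversed: fdilnf

fdilnf


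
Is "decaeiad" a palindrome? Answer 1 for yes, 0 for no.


Input: decaeiad
Reversed: daieaced
  Compare pos 0 ('d') with pos 7 ('d'): match
  Compare pos 1 ('e') with pos 6 ('a'): MISMATCH
  Compare pos 2 ('c') with pos 5 ('i'): MISMATCH
  Compare pos 3 ('a') with pos 4 ('e'): MISMATCH
Result: not a palindrome

0


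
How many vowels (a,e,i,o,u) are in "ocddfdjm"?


Input: ocddfdjm
Checking each character:
  'o' at position 0: vowel (running total: 1)
  'c' at position 1: consonant
  'd' at position 2: consonant
  'd' at position 3: consonant
  'f' at position 4: consonant
  'd' at position 5: consonant
  'j' at position 6: consonant
  'm' at position 7: consonant
Total vowels: 1

1


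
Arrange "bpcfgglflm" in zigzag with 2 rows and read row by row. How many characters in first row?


Zigzag "bpcfgglflm" into 2 rows:
Placing characters:
  'b' => row 0
  'p' => row 1
  'c' => row 0
  'f' => row 1
  'g' => row 0
  'g' => row 1
  'l' => row 0
  'f' => row 1
  'l' => row 0
  'm' => row 1
Rows:
  Row 0: "bcgll"
  Row 1: "pfgfm"
First row length: 5

5


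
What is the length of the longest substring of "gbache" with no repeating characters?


Input: "gbache"
Sliding window (track last position of each char):
  Position 0 ('g'): window [0,0] length 1 -- new best
  Position 1 ('b'): window [0,1] length 2 -- new best
  Position 2 ('a'): window [0,2] length 3 -- new best
  Position 3 ('c'): window [0,3] length 4 -- new best
  Position 4 ('h'): window [0,4] length 5 -- new best
  Position 5 ('e'): window [0,5] length 6 -- new best
Longest substring with no repeats: "gbache" with length 6

6


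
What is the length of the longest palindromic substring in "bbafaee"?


Input: "bbafaee"
Checking substrings for palindromes:
  [2:5] "afa" (len 3) => palindrome
  [0:2] "bb" (len 2) => palindrome
  [5:7] "ee" (len 2) => palindrome
Longest palindromic substring: "afa" with length 3

3


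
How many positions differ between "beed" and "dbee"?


Comparing "beed" and "dbee" position by position:
  Position 0: 'b' vs 'd' => DIFFER
  Position 1: 'e' vs 'b' => DIFFER
  Position 2: 'e' vs 'e' => same
  Position 3: 'd' vs 'e' => DIFFER
Positions that differ: 3

3


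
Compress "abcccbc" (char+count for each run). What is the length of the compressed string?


Input: abcccbc
Runs:
  'a' x 1 => "a1"
  'b' x 1 => "b1"
  'c' x 3 => "c3"
  'b' x 1 => "b1"
  'c' x 1 => "c1"
Compressed: "a1b1c3b1c1"
Compressed length: 10

10


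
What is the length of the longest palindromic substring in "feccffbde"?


Input: "feccffbde"
Checking substrings for palindromes:
  [2:4] "cc" (len 2) => palindrome
  [4:6] "ff" (len 2) => palindrome
Longest palindromic substring: "cc" with length 2

2


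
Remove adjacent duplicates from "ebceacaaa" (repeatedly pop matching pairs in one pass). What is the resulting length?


Input: ebceacaaa
Stack-based adjacent duplicate removal:
  Read 'e': push. Stack: e
  Read 'b': push. Stack: eb
  Read 'c': push. Stack: ebc
  Read 'e': push. Stack: ebce
  Read 'a': push. Stack: ebcea
  Read 'c': push. Stack: ebceac
  Read 'a': push. Stack: ebceaca
  Read 'a': matches stack top 'a' => pop. Stack: ebceac
  Read 'a': push. Stack: ebceaca
Final stack: "ebceaca" (length 7)

7


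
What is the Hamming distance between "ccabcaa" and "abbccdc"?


Comparing "ccabcaa" and "abbccdc" position by position:
  Position 0: 'c' vs 'a' => differ
  Position 1: 'c' vs 'b' => differ
  Position 2: 'a' vs 'b' => differ
  Position 3: 'b' vs 'c' => differ
  Position 4: 'c' vs 'c' => same
  Position 5: 'a' vs 'd' => differ
  Position 6: 'a' vs 'c' => differ
Total differences (Hamming distance): 6

6


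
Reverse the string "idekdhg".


Input: idekdhg
Reading characters right to left:
  Position 6: 'g'
  Position 5: 'h'
  Position 4: 'd'
  Position 3: 'k'
  Position 2: 'e'
  Position 1: 'd'
  Position 0: 'i'
Reversed: ghdkedi

ghdkedi


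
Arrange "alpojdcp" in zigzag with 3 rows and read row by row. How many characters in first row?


Zigzag "alpojdcp" into 3 rows:
Placing characters:
  'a' => row 0
  'l' => row 1
  'p' => row 2
  'o' => row 1
  'j' => row 0
  'd' => row 1
  'c' => row 2
  'p' => row 1
Rows:
  Row 0: "aj"
  Row 1: "lodp"
  Row 2: "pc"
First row length: 2

2


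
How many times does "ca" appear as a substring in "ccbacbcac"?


Searching for "ca" in "ccbacbcac"
Scanning each position:
  Position 0: "cc" => no
  Position 1: "cb" => no
  Position 2: "ba" => no
  Position 3: "ac" => no
  Position 4: "cb" => no
  Position 5: "bc" => no
  Position 6: "ca" => MATCH
  Position 7: "ac" => no
Total occurrences: 1

1
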